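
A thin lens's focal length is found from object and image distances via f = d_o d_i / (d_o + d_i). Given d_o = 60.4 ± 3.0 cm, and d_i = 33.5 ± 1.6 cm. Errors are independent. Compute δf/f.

0.0355

∂f/∂d_o = (d_i/(d_o+d_i))² = 0.127;  ∂f/∂d_i = (d_o/(d_o+d_i))² = 0.414
δf = √((∂f/∂d_o · δd_o)² + (∂f/∂d_i · δd_i)²) = √(0.146 + 0.438) = 0.764 cm
f = 21.5 cm, so δf/f = 0.764/21.5 = 0.0355.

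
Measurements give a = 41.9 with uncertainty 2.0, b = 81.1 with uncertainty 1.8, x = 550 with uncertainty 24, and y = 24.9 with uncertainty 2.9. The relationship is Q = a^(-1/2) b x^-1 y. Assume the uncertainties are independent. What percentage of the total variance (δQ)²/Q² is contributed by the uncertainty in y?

(δQ/Q)² = (−½·δa/a)² + (1·δb/b)² + (-1·δx/x)² + (1·δy/y)²
  a term: (-0.5×0.0477)² = 0.000570
  b term: (1×0.0222)² = 0.000493
  x term: (-1×0.0436)² = 0.00190
  y term: (1×0.116)² = 0.0136
Total = 0.0165. Share from y = 0.0136/0.0165 = 0.821.

82.1%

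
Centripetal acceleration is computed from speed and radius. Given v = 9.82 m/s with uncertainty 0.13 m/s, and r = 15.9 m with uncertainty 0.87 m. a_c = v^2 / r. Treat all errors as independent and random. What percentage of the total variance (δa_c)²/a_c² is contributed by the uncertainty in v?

(δa_c/a_c)² = (2·δv/v)² + (-1·δr/r)²
  v term: (2×0.0132)² = 0.000701
  r term: (-1×0.0547)² = 0.00299
Total = 0.00369. Share from v = 0.000701/0.00369 = 0.190.

19.0%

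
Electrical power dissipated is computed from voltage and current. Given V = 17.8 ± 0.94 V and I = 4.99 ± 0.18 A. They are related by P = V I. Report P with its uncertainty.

88.8 ± 5.68 W

For a monomial P ∝ V, I, fractional errors add in quadrature:
  (1·δV/V)² = (1×0.0528)² = 0.00279;  (1·δI/I)² = (1×0.0361)² = 0.00130
δP/P = √(0.00409) = 0.0640
P = 88.8 W, so δP = 0.0640 × 88.8 = 5.68 W.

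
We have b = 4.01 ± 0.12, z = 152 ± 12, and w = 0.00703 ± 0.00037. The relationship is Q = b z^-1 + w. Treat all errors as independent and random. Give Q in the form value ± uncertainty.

Let p = b·z^-1 = 0.0264. δp/p = √((1·δb/b)² + (-1·δz/z)²) = √(0.000896 + 0.00623) = 0.0844, so δp = 0.00223.
Q = p + w: δQ = √(δp² + δw²) = √(4.96e-06 + 1.37e-07) = 0.00226
Q = 0.0334.

0.0334 ± 0.00226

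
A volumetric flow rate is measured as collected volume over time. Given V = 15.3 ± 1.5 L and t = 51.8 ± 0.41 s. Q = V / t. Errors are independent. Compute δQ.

0.0291 L/s

Q is a product of powers, so relative uncertainties combine in quadrature:
  (1·δV/V)² = (1×0.0980)² = 0.00961;  (-1·δt/t)² = (-1×0.00792)² = 6.26e-05
δQ/Q = √(0.00967) = 0.0984
Q = 0.295 L/s, so δQ = 0.0984 × 0.295 = 0.0291 L/s.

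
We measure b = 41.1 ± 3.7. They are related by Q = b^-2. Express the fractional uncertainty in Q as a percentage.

Q is a product of powers, so relative uncertainties combine in quadrature:
  (-2·δb/b)² = (-2×0.0900)² = 0.0324
δQ/Q = √(0.0324) = 0.180

18.0%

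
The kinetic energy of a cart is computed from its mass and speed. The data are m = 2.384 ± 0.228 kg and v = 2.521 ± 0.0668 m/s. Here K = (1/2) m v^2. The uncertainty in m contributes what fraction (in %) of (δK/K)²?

(δK/K)² = (1·δm/m)² + (2·δv/v)²
  m term: (1×0.0956)² = 0.00915
  v term: (2×0.0265)² = 0.00281
Total = 0.0120. Share from m = 0.00915/0.0120 = 0.765.

76.5%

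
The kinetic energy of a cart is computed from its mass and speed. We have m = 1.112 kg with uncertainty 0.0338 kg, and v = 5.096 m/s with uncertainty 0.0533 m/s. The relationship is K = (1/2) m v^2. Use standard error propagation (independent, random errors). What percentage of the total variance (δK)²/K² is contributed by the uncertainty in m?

67.9%

(δK/K)² = (1·δm/m)² + (2·δv/v)²
  m term: (1×0.0304)² = 0.000924
  v term: (2×0.0105)² = 0.000438
Total = 0.00136. Share from m = 0.000924/0.00136 = 0.679.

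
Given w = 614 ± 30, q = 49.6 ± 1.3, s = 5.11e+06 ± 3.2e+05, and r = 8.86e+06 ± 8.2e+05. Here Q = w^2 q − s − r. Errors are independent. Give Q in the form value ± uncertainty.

(4.73 ± 2.09) × 10^6

Let p = w^2·q = 1.87e+07. δp/p = √((2·δw/w)² + (1·δq/q)²) = √(0.00955 + 0.000687) = 0.101, so δp = 1.89e+06.
Q = p − s − r: δQ = √(δp² + δs² + δr²) = √(3.58e+12 + 1.02e+11 + 6.72e+11) = 2.09e+06
Q = 4.73e+06.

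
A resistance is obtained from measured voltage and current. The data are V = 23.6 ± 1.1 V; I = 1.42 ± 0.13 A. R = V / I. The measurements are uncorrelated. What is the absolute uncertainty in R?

For a monomial R ∝ V, I^-1, fractional errors add in quadrature:
  (1·δV/V)² = (1×0.0466)² = 0.00217;  (-1·δI/I)² = (-1×0.0915)² = 0.00838
δR/R = √(0.0106) = 0.103
R = 16.6 Ω, so δR = 0.103 × 16.6 = 1.71 Ω.

1.71 Ω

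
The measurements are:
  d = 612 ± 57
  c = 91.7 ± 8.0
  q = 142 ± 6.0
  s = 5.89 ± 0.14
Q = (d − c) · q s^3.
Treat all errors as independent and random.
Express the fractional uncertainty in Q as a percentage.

13.8%

Let u = d − c = 520. δu = √(δd² + δc²) = √(3250 + 64.0) = 57.6, so δu/u = 0.111.
Q is then a monomial in u, q, s:
δQ/Q = √((δu/u)² + (1·δq/q)² + (3·δs/s)²) = √(0.0122 + 0.00179 + 0.00508) = 0.138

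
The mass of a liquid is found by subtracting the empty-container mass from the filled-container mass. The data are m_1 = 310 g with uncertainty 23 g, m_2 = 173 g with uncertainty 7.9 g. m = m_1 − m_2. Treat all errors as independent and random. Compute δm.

24.3 g

Each term contributes (cᵢ δxᵢ)² to (δm)²:
  (δm_1)² = 529;  (δm_2)² = 62.4
δm = √(591) = 24.3 g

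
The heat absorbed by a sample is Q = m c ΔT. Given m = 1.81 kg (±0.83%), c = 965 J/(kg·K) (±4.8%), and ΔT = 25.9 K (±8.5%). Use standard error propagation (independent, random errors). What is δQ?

Each factor contributes (exponent × relative error)² to (δQ/Q)²:
  (1·δm/m)² = (1×0.00830)² = 6.89e-05;  (1·δc/c)² = (1×0.0480)² = 0.00230;  (1·δΔT/ΔT)² = (1×0.0850)² = 0.00723
δQ/Q = √(0.00960) = 0.0980
Q = 45200 J, so δQ = 0.0980 × 45200 = 4430 J.

4430 J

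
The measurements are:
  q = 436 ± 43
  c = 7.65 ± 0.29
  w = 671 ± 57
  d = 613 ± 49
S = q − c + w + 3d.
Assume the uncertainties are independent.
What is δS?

163

Absolute uncertainties add in quadrature for a linear combination:
  (δq)² = 1850;  (δc)² = 0.0841;  (δw)² = 3250;  (3·δd)² = 21600
δS = √(26700) = 163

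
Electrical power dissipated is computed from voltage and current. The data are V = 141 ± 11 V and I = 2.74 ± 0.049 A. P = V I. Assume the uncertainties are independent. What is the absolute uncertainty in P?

30.9 W

P is a product of powers, so relative uncertainties combine in quadrature:
  (1·δV/V)² = (1×0.0780)² = 0.00609;  (1·δI/I)² = (1×0.0179)² = 0.000320
δP/P = √(0.00641) = 0.0800
P = 386 W, so δP = 0.0800 × 386 = 30.9 W.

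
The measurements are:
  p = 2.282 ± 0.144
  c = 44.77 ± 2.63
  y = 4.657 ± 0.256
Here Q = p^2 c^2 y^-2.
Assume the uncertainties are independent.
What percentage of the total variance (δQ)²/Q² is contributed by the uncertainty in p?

38.1%

(δQ/Q)² = (2·δp/p)² + (2·δc/c)² + (-2·δy/y)²
  p term: (2×0.0631)² = 0.0159
  c term: (2×0.0587)² = 0.0138
  y term: (-2×0.0550)² = 0.0121
Total = 0.0418. Share from p = 0.0159/0.0418 = 0.381.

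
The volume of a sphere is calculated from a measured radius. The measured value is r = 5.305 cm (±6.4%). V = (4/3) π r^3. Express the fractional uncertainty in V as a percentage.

Since V is a product/quotient, work with relative uncertainties:
  (3·δr/r)² = (3×0.0640)² = 0.0369
δV/V = √(0.0369) = 0.192

19.2%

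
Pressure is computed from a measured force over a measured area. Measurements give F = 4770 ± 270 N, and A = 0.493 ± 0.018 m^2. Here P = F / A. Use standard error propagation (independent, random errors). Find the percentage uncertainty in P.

6.74%

Relative error in a monomial: (δP/P)² = Σ (nᵢ · δxᵢ/xᵢ)².
  (1·δF/F)² = (1×0.0566)² = 0.00320;  (-1·δA/A)² = (-1×0.0365)² = 0.00133
δP/P = √(0.00454) = 0.0674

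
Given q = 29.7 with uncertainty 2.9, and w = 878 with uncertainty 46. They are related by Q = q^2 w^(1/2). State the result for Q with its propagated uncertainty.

26100 ± 5150

Since Q is a product/quotient, work with relative uncertainties:
  (2·δq/q)² = (2×0.0976)² = 0.0381;  (½·δw/w)² = (0.5×0.0524)² = 0.000686
δQ/Q = √(0.0388) = 0.197
Q = 26100, so δQ = 0.197 × 26100 = 5150.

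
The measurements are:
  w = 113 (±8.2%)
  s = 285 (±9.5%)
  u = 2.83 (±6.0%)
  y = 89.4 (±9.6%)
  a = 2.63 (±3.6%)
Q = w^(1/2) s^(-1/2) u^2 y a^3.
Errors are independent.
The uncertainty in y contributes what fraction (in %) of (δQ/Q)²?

(δQ/Q)² = (½·δw/w)² + (−½·δs/s)² + (2·δu/u)² + (1·δy/y)² + (3·δa/a)²
  w term: (0.5×0.0820)² = 0.00168
  s term: (-0.5×0.0950)² = 0.00226
  u term: (2×0.0600)² = 0.0144
  y term: (1×0.0960)² = 0.00922
  a term: (3×0.0360)² = 0.0117
Total = 0.0392. Share from y = 0.00922/0.0392 = 0.235.

23.5%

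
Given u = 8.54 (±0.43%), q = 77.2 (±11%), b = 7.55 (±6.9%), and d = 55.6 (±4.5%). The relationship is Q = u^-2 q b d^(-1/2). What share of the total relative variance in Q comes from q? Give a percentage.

(δQ/Q)² = (-2·δu/u)² + (1·δq/q)² + (1·δb/b)² + (−½·δd/d)²
  u term: (-2×0.00430)² = 7.4e-05
  q term: (1×0.110)² = 0.0121
  b term: (1×0.0690)² = 0.00476
  d term: (-0.5×0.0450)² = 0.000506
Total = 0.0174. Share from q = 0.0121/0.0174 = 0.694.

69.4%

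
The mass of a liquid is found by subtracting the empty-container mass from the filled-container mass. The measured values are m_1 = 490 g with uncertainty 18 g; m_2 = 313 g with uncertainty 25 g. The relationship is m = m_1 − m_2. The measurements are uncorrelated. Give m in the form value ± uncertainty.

177 ± 30.8 g

m is a linear combination, so absolute uncertainties add in quadrature:
  (δm_1)² = 324;  (δm_2)² = 625
δm = √(949) = 30.8 g
m = 177 g.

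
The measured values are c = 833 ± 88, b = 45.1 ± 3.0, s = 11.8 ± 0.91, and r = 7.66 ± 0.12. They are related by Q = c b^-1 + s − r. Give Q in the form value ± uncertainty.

22.6 ± 2.48

Let p = c·b^-1 = 18.5. δp/p = √((1·δc/c)² + (-1·δb/b)²) = √(0.0112 + 0.00442) = 0.125, so δp = 2.31.
Q = p + s − r: δQ = √(δp² + δs² + δr²) = √(5.32 + 0.828 + 0.0144) = 2.48
Q = 22.6.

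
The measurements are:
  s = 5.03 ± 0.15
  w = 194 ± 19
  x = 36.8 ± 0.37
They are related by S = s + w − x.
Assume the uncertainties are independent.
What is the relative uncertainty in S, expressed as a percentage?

11.7%

S is a linear combination, so absolute uncertainties add in quadrature:
  (δs)² = 0.0225;  (δw)² = 361;  (δx)² = 0.137
δS = √(361) = 19.0
S = 162, so δS/S = 19.0/162 = 0.117.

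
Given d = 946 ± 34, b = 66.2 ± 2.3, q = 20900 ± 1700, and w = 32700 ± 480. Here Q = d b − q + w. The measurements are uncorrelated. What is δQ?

Let p = d·b = 62600. δp/p = √((1·δd/d)² + (1·δb/b)²) = √(0.00129 + 0.00121) = 0.0500, so δp = 3130.
Q = p − q + w: δQ = √(δp² + δq² + δw²) = √(9.8e+06 + 2.89e+06 + 2.3e+05) = 3590

3590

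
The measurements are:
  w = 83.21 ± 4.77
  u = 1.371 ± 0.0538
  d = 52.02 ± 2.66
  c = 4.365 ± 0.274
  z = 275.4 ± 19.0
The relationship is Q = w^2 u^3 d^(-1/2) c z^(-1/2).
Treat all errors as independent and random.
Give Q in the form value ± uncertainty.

650.7 ± 118

For a monomial Q ∝ w^2, u^3, d^(-1/2), c, z^(-1/2), fractional errors add in quadrature:
  (2·δw/w)² = (2×0.0573)² = 0.0131;  (3·δu/u)² = (3×0.0392)² = 0.0139;  (−½·δd/d)² = (-0.5×0.0511)² = 0.000654;  (1·δc/c)² = (1×0.0628)² = 0.00394;  (−½·δz/z)² = (-0.5×0.0690)² = 0.00119
δQ/Q = √(0.0328) = 0.181
Q = 650.7, so δQ = 0.181 × 650.7 = 118.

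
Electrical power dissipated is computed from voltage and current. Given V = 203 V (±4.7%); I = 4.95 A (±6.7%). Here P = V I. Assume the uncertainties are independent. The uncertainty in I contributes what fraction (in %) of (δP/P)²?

67.0%

(δP/P)² = (1·δV/V)² + (1·δI/I)²
  V term: (1×0.0470)² = 0.00221
  I term: (1×0.0670)² = 0.00449
Total = 0.00670. Share from I = 0.00449/0.00670 = 0.670.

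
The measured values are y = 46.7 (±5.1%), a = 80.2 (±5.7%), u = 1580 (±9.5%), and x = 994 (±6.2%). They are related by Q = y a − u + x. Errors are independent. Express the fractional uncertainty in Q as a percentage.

Let p = y·a = 3750. δp/p = √((1·δy/y)² + (1·δa/a)²) = √(0.00260 + 0.00325) = 0.0765, so δp = 286.
Q = p − u + x: δQ = √(δp² + δu² + δx²) = √(82100 + 22500 + 3800) = 329
Q = 3160, so δQ/Q = 329/3160 = 0.104.

10.4%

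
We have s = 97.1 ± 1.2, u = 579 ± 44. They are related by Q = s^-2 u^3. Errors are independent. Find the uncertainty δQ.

4720

Q is a product of powers, so relative uncertainties combine in quadrature:
  (-2·δs/s)² = (-2×0.0124)² = 0.000611;  (3·δu/u)² = (3×0.0760)² = 0.0520
δQ/Q = √(0.0526) = 0.229
Q = 20600, so δQ = 0.229 × 20600 = 4720.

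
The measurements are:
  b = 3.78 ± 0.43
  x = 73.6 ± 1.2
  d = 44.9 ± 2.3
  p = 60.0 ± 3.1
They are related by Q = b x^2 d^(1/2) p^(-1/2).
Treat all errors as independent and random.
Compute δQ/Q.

Products/powers → add relative errors in quadrature, weighted by exponent:
  (1·δb/b)² = (1×0.114)² = 0.0129;  (2·δx/x)² = (2×0.0163)² = 0.00106;  (½·δd/d)² = (0.5×0.0512)² = 0.000656;  (−½·δp/p)² = (-0.5×0.0517)² = 0.000667
δQ/Q = √(0.0153) = 0.124

0.124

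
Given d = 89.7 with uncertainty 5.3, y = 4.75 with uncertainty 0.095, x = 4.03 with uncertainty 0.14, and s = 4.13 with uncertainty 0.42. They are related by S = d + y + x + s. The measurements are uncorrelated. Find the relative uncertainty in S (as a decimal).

0.0518

For a sum/difference, combine absolute errors in quadrature:
  (δd)² = 28.1;  (δy)² = 0.00903;  (δx)² = 0.0196;  (δs)² = 0.176
δS = √(28.3) = 5.32
S = 103, so δS/S = 5.32/103 = 0.0518.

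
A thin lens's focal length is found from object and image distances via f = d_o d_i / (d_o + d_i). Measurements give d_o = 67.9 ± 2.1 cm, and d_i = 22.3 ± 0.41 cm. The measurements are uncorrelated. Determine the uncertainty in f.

0.265 cm

∂f/∂d_o = (d_i/(d_o+d_i))² = 0.0611;  ∂f/∂d_i = (d_o/(d_o+d_i))² = 0.567
δf = √((∂f/∂d_o · δd_o)² + (∂f/∂d_i · δd_i)²) = √(0.0165 + 0.0540) = 0.265 cm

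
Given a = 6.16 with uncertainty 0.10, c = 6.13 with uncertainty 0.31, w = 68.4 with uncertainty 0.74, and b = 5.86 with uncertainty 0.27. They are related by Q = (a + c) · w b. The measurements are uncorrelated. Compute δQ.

Let u = a + c = 12.3. δu = √(δa² + δc²) = √(0.0100 + 0.0961) = 0.326, so δu/u = 0.0265.
Q is then a monomial in u, w, b:
δQ/Q = √((δu/u)² + (1·δw/w)² + (1·δb/b)²) = √(0.000702 + 0.000117 + 0.00212) = 0.0542
Q = 4930, so δQ = 0.0542 × 4930 = 267.

267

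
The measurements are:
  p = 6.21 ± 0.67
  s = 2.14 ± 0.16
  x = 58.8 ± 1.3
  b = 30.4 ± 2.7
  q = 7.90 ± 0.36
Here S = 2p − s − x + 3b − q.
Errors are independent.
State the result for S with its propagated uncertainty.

34.8 ± 8.32

Absolute uncertainties add in quadrature for a linear combination:
  (2·δp)² = 1.80;  (δs)² = 0.0256;  (δx)² = 1.69;  (3·δb)² = 65.6;  (δq)² = 0.130
δS = √(69.3) = 8.32
S = 34.8.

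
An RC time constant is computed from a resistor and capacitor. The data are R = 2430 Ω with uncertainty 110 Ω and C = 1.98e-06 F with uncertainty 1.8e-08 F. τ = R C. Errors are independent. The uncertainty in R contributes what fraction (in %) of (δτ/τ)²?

(δτ/τ)² = (1·δR/R)² + (1·δC/C)²
  R term: (1×0.0453)² = 0.00205
  C term: (1×0.00909)² = 8.26e-05
Total = 0.00213. Share from R = 0.00205/0.00213 = 0.961.

96.1%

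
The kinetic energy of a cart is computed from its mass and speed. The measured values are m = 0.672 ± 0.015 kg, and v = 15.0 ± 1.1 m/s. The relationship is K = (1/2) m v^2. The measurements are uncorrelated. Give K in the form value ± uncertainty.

Relative error in a monomial: (δK/K)² = Σ (nᵢ · δxᵢ/xᵢ)².
  (1·δm/m)² = (1×0.0223)² = 0.000498;  (2·δv/v)² = (2×0.0733)² = 0.0215
δK/K = √(0.0220) = 0.148
K = 75.6 J, so δK = 0.148 × 75.6 = 11.2 J.

75.6 ± 11.2 J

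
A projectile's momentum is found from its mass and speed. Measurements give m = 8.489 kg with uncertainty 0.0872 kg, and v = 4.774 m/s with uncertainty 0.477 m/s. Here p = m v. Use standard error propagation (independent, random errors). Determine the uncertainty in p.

4.07 kg·m/s

p is a product of powers, so relative uncertainties combine in quadrature:
  (1·δm/m)² = (1×0.0103)² = 0.000106;  (1·δv/v)² = (1×0.0999)² = 0.00998
δp/p = √(0.0101) = 0.100
p = 40.53 kg·m/s, so δp = 0.100 × 40.53 = 4.07 kg·m/s.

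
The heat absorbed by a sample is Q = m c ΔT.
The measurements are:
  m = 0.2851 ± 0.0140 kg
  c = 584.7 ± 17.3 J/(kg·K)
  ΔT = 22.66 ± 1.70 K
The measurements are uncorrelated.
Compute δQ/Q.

Relative error in a monomial: (δQ/Q)² = Σ (nᵢ · δxᵢ/xᵢ)².
  (1·δm/m)² = (1×0.0491)² = 0.00241;  (1·δc/c)² = (1×0.0296)² = 0.000875;  (1·δΔT/ΔT)² = (1×0.0750)² = 0.00563
δQ/Q = √(0.00892) = 0.0944

0.0944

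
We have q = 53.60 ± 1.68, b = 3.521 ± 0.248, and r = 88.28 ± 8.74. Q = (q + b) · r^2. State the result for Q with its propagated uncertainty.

445200 ± 89100

Let u = q + b = 57.12. δu = √(δq² + δb²) = √(2.82 + 0.0615) = 1.70, so δu/u = 0.0297.
Q is then a monomial in u, r:
δQ/Q = √((δu/u)² + (2·δr/r)²) = √(0.000884 + 0.0392) = 0.200
Q = 445200, so δQ = 0.200 × 445200 = 89100.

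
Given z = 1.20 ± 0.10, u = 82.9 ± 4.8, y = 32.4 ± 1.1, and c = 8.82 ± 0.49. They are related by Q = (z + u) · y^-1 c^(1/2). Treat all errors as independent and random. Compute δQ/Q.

0.0720

Let w = z + u = 84.1. δw = √(δz² + δu²) = √(0.0100 + 23.0) = 4.80, so δw/w = 0.0571.
Q is then a monomial in w, y, c:
δQ/Q = √((δw/w)² + (-1·δy/y)² + (½·δc/c)²) = √(0.00326 + 0.00115 + 0.000772) = 0.0720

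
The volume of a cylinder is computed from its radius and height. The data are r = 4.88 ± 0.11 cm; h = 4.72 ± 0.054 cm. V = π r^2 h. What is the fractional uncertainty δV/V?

0.0465

Relative error in a monomial: (δV/V)² = Σ (nᵢ · δxᵢ/xᵢ)².
  (2·δr/r)² = (2×0.0225)² = 0.00203;  (1·δh/h)² = (1×0.0114)² = 0.000131
δV/V = √(0.00216) = 0.0465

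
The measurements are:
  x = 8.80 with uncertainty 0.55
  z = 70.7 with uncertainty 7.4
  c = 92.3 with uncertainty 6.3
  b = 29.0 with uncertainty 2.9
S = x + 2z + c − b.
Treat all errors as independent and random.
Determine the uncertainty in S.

16.4

Absolute uncertainties add in quadrature for a linear combination:
  (δx)² = 0.303;  (2·δz)² = 219;  (δc)² = 39.7;  (δb)² = 8.41
δS = √(267) = 16.4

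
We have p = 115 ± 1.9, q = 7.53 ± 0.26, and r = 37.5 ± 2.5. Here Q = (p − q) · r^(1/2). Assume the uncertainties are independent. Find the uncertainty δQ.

24.9

Let u = p − q = 107. δu = √(δp² + δq²) = √(3.61 + 0.0676) = 1.92, so δu/u = 0.0178.
Q is then a monomial in u, r:
δQ/Q = √((δu/u)² + (½·δr/r)²) = √(0.000318 + 0.00111) = 0.0378
Q = 658, so δQ = 0.0378 × 658 = 24.9.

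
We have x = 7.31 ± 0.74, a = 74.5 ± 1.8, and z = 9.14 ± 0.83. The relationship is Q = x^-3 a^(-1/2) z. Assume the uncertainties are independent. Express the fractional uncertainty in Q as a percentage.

Each factor contributes (exponent × relative error)² to (δQ/Q)²:
  (-3·δx/x)² = (-3×0.101)² = 0.0922;  (−½·δa/a)² = (-0.5×0.0242)² = 0.000146;  (1·δz/z)² = (1×0.0908)² = 0.00825
δQ/Q = √(0.101) = 0.317

31.7%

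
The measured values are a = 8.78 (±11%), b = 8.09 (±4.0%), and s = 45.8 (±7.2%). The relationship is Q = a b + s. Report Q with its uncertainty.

117 ± 8.94

Let p = a·b = 71.0. δp/p = √((1·δa/a)² + (1·δb/b)²) = √(0.0121 + 0.00160) = 0.117, so δp = 8.31.
Q = p + s: δQ = √(δp² + δs²) = √(69.1 + 10.9) = 8.94
Q = 117.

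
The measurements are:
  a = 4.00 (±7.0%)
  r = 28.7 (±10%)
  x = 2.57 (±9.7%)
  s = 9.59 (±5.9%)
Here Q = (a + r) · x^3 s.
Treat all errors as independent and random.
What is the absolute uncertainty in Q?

1650

Let u = a + r = 32.7. δu = √(δa² + δr²) = √(0.0784 + 8.24) = 2.88, so δu/u = 0.0882.
Q is then a monomial in u, x, s:
δQ/Q = √((δu/u)² + (3·δx/x)² + (1·δs/s)²) = √(0.00778 + 0.0847 + 0.00348) = 0.310
Q = 5320, so δQ = 0.310 × 5320 = 1650.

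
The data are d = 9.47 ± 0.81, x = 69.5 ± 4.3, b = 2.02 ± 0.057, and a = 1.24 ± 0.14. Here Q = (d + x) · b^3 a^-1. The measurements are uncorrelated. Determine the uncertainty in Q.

Let u = d + x = 79.0. δu = √(δd² + δx²) = √(0.656 + 18.5) = 4.38, so δu/u = 0.0554.
Q is then a monomial in u, b, a:
δQ/Q = √((δu/u)² + (3·δb/b)² + (-1·δa/a)²) = √(0.00307 + 0.00717 + 0.0127) = 0.152
Q = 525, so δQ = 0.152 × 525 = 79.6.

79.6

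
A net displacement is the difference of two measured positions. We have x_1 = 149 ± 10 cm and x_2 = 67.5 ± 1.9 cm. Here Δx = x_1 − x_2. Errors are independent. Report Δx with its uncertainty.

For a sum/difference, combine absolute errors in quadrature:
  (δx_1)² = 100;  (δx_2)² = 3.61
δΔx = √(104) = 10.2 cm
Δx = 81.5 cm.

81.5 ± 10.2 cm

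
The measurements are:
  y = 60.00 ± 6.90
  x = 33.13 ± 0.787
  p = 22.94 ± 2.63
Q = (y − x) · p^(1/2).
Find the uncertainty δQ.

Let u = y − x = 26.87. δu = √(δy² + δx²) = √(47.6 + 0.619) = 6.94, so δu/u = 0.258.
Q is then a monomial in u, p:
δQ/Q = √((δu/u)² + (½·δp/p)²) = √(0.0668 + 0.00329) = 0.265
Q = 128.7, so δQ = 0.265 × 128.7 = 34.1.

34.1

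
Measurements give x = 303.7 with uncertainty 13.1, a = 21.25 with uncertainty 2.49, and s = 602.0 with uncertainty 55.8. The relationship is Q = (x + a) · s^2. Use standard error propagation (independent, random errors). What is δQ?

Let u = x + a = 324.9. δu = √(δx² + δa²) = √(172 + 6.20) = 13.3, so δu/u = 0.0410.
Q is then a monomial in u, s:
δQ/Q = √((δu/u)² + (2·δs/s)²) = √(0.00168 + 0.0344) = 0.190
Q = 1.178e+08, so δQ = 0.190 × 1.178e+08 = 2.24e+07.

2.24e+07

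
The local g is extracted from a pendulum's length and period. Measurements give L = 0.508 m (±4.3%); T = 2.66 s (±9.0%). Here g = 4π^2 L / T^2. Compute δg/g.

g is a product of powers, so relative uncertainties combine in quadrature:
  (1·δL/L)² = (1×0.0430)² = 0.00185;  (-2·δT/T)² = (-2×0.0900)² = 0.0324
δg/g = √(0.0342) = 0.185

0.185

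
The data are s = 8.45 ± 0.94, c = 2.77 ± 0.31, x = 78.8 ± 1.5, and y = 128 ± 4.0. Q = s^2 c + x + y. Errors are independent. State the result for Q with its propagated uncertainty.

405 ± 49.4

Let p = s^2·c = 198. δp/p = √((2·δs/s)² + (1·δc/c)²) = √(0.0495 + 0.0125) = 0.249, so δp = 49.3.
Q = p + x + y: δQ = √(δp² + δx² + δy²) = √(2430 + 2.25 + 16.0) = 49.4
Q = 405.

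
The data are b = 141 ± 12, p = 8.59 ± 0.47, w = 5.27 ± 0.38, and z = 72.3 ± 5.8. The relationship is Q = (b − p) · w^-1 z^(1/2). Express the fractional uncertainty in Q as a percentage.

Let u = b − p = 132. δu = √(δb² + δp²) = √(144 + 0.221) = 12.0, so δu/u = 0.0907.
Q is then a monomial in u, w, z:
δQ/Q = √((δu/u)² + (-1·δw/w)² + (½·δz/z)²) = √(0.00823 + 0.00520 + 0.00161) = 0.123

12.3%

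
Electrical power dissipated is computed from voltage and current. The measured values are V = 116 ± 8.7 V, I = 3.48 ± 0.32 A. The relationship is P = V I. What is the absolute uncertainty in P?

For a monomial P ∝ V, I, fractional errors add in quadrature:
  (1·δV/V)² = (1×0.0750)² = 0.00562;  (1·δI/I)² = (1×0.0920)² = 0.00846
δP/P = √(0.0141) = 0.119
P = 404 W, so δP = 0.119 × 404 = 47.9 W.

47.9 W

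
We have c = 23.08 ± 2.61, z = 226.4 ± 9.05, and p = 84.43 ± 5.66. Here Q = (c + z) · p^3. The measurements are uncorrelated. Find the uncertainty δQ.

3.07e+07

Let u = c + z = 249.5. δu = √(δc² + δz²) = √(6.81 + 81.9) = 9.42, so δu/u = 0.0378.
Q is then a monomial in u, p:
δQ/Q = √((δu/u)² + (3·δp/p)²) = √(0.00143 + 0.0404) = 0.205
Q = 1.502e+08, so δQ = 0.205 × 1.502e+08 = 3.07e+07.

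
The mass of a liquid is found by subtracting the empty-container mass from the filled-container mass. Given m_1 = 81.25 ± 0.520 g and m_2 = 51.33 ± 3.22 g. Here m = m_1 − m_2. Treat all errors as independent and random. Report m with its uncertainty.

29.92 ± 3.26 g

Absolute uncertainties add in quadrature for a linear combination:
  (δm_1)² = 0.270;  (δm_2)² = 10.4
δm = √(10.6) = 3.26 g
m = 29.92 g.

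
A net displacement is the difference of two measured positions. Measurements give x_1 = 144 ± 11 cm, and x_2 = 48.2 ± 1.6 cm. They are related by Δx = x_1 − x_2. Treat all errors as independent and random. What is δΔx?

Sums and differences: (δΔx)² = Σ (cᵢ δxᵢ)².
  (δx_1)² = 121;  (δx_2)² = 2.56
δΔx = √(124) = 11.1 cm

11.1 cm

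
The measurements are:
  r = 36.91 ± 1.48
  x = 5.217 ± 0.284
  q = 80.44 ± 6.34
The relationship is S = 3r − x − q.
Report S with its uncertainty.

For a sum/difference, combine absolute errors in quadrature:
  (3·δr)² = 19.7;  (δx)² = 0.0807;  (δq)² = 40.2
δS = √(60.0) = 7.75
S = 25.07.

25.07 ± 7.75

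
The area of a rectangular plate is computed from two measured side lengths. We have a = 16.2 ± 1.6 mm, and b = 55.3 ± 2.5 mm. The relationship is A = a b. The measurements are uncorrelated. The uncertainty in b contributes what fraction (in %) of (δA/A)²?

(δA/A)² = (1·δa/a)² + (1·δb/b)²
  a term: (1×0.0988)² = 0.00975
  b term: (1×0.0452)² = 0.00204
Total = 0.0118. Share from b = 0.00204/0.0118 = 0.173.

17.3%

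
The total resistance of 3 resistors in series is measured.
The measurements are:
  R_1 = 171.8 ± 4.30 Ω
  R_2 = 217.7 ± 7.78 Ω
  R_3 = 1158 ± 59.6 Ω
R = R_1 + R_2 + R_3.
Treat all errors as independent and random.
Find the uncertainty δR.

60.3 Ω

For a sum/difference, combine absolute errors in quadrature:
  (δR_1)² = 18.5;  (δR_2)² = 60.5;  (δR_3)² = 3550
δR = √(3630) = 60.3 Ω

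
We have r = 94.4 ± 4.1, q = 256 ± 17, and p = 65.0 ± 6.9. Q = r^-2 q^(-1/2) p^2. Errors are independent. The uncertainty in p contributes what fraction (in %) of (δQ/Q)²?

(δQ/Q)² = (-2·δr/r)² + (−½·δq/q)² + (2·δp/p)²
  r term: (-2×0.0434)² = 0.00755
  q term: (-0.5×0.0664)² = 0.00110
  p term: (2×0.106)² = 0.0451
Total = 0.0537. Share from p = 0.0451/0.0537 = 0.839.

83.9%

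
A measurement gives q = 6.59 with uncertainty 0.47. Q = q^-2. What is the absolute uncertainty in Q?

0.00328

Q ∝ q^-2, so δQ/Q = |-2| · δq/q = 2 × 0.0713 = 0.143.
Q = 0.0230, so δQ = 0.143 × 0.0230 = 0.00328.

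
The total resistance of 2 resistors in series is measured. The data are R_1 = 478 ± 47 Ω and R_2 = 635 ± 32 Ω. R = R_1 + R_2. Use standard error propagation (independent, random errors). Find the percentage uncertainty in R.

For a sum/difference, combine absolute errors in quadrature:
  (δR_1)² = 2210;  (δR_2)² = 1020
δR = √(3230) = 56.9 Ω
R = 1110 Ω, so δR/R = 56.9/1110 = 0.0511.

5.11%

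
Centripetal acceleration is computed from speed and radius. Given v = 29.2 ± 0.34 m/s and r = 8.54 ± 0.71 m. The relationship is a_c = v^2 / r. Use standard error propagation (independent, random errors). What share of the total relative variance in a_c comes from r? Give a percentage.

(δa_c/a_c)² = (2·δv/v)² + (-1·δr/r)²
  v term: (2×0.0116)² = 0.000542
  r term: (-1×0.0831)² = 0.00691
Total = 0.00745. Share from r = 0.00691/0.00745 = 0.927.

92.7%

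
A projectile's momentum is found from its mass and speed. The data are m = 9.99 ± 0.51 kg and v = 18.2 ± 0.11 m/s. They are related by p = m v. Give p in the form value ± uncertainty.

182 ± 9.35 kg·m/s

Products/powers → add relative errors in quadrature, weighted by exponent:
  (1·δm/m)² = (1×0.0511)² = 0.00261;  (1·δv/v)² = (1×0.00604)² = 3.65e-05
δp/p = √(0.00264) = 0.0514
p = 182 kg·m/s, so δp = 0.0514 × 182 = 9.35 kg·m/s.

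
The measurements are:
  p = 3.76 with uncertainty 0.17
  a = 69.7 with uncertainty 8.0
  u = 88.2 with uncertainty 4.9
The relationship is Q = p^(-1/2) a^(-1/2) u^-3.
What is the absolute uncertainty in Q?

Q is a product of powers, so relative uncertainties combine in quadrature:
  (−½·δp/p)² = (-0.5×0.0452)² = 0.000511;  (−½·δa/a)² = (-0.5×0.115)² = 0.00329;  (-3·δu/u)² = (-3×0.0556)² = 0.0278
δQ/Q = √(0.0316) = 0.178
Q = 9e-08, so δQ = 0.178 × 9e-08 = 1.6e-08.

1.6e-08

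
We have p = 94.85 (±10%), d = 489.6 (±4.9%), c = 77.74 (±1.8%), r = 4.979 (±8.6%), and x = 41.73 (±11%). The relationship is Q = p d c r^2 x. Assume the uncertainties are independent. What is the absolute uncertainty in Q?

Q is a product of powers, so relative uncertainties combine in quadrature:
  (1·δp/p)² = (1×0.100)² = 0.0100;  (1·δd/d)² = (1×0.0490)² = 0.00240;  (1·δc/c)² = (1×0.0180)² = 0.000324;  (2·δr/r)² = (2×0.0860)² = 0.0296;  (1·δx/x)² = (1×0.110)² = 0.0121
δQ/Q = √(0.0544) = 0.233
Q = 3.735e+09, so δQ = 0.233 × 3.735e+09 = 8.71e+08.

8.71e+08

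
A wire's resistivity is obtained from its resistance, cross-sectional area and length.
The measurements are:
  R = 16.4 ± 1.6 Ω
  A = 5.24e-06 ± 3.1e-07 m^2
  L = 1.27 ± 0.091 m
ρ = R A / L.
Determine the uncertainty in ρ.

9.12e-06 Ω·m

Products/powers → add relative errors in quadrature, weighted by exponent:
  (1·δR/R)² = (1×0.0976)² = 0.00952;  (1·δA/A)² = (1×0.0592)² = 0.00350;  (-1·δL/L)² = (-1×0.0717)² = 0.00513
δρ/ρ = √(0.0182) = 0.135
ρ = 6.77e-05 Ω·m, so δρ = 0.135 × 6.77e-05 = 9.12e-06 Ω·m.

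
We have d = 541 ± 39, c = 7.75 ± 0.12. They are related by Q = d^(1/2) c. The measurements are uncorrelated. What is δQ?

7.07

Products/powers → add relative errors in quadrature, weighted by exponent:
  (½·δd/d)² = (0.5×0.0721)² = 0.00130;  (1·δc/c)² = (1×0.0155)² = 0.000240
δQ/Q = √(0.00154) = 0.0392
Q = 180, so δQ = 0.0392 × 180 = 7.07.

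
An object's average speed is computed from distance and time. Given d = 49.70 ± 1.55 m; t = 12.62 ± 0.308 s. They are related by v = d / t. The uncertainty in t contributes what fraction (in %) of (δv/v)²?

(δv/v)² = (1·δd/d)² + (-1·δt/t)²
  d term: (1×0.0312)² = 0.000973
  t term: (-1×0.0244)² = 0.000596
Total = 0.00157. Share from t = 0.000596/0.00157 = 0.380.

38.0%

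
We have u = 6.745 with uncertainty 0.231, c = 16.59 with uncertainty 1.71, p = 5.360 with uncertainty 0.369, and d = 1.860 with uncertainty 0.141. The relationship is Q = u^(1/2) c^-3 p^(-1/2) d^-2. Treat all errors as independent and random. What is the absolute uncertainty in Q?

2.46e-05

Products/powers → add relative errors in quadrature, weighted by exponent:
  (½·δu/u)² = (0.5×0.0342)² = 0.000293;  (-3·δc/c)² = (-3×0.103)² = 0.0956;  (−½·δp/p)² = (-0.5×0.0688)² = 0.00118;  (-2·δd/d)² = (-2×0.0758)² = 0.0230
δQ/Q = √(0.120) = 0.347
Q = 7.101e-05, so δQ = 0.347 × 7.101e-05 = 2.46e-05.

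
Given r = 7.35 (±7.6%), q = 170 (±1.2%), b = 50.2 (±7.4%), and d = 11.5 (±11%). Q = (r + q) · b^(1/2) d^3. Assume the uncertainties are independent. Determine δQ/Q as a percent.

33.2%

Let u = r + q = 177. δu = √(δr² + δq²) = √(0.312 + 4.16) = 2.12, so δu/u = 0.0119.
Q is then a monomial in u, b, d:
δQ/Q = √((δu/u)² + (½·δb/b)² + (3·δd/d)²) = √(0.000142 + 0.00137 + 0.109) = 0.332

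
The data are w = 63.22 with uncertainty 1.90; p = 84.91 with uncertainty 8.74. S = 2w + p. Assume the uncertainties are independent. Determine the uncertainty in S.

Sums and differences: (δS)² = Σ (cᵢ δxᵢ)².
  (2·δw)² = 14.4;  (δp)² = 76.4
δS = √(90.8) = 9.53

9.53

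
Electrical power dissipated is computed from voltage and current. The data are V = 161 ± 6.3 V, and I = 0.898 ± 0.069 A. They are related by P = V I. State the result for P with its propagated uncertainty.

145 ± 12.5 W

P is a product of powers, so relative uncertainties combine in quadrature:
  (1·δV/V)² = (1×0.0391)² = 0.00153;  (1·δI/I)² = (1×0.0768)² = 0.00590
δP/P = √(0.00744) = 0.0862
P = 145 W, so δP = 0.0862 × 145 = 12.5 W.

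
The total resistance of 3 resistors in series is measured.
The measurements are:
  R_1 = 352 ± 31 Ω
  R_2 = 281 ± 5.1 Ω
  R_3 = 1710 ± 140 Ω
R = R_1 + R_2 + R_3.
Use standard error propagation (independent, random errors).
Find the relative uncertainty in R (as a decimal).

Each term contributes (cᵢ δxᵢ)² to (δR)²:
  (δR_1)² = 961;  (δR_2)² = 26.0;  (δR_3)² = 19600
δR = √(20600) = 143 Ω
R = 2340 Ω, so δR/R = 143/2340 = 0.0612.

0.0612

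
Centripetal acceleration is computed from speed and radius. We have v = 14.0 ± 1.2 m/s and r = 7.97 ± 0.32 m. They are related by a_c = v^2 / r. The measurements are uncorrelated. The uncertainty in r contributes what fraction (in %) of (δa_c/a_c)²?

5.20%

(δa_c/a_c)² = (2·δv/v)² + (-1·δr/r)²
  v term: (2×0.0857)² = 0.0294
  r term: (-1×0.0402)² = 0.00161
Total = 0.0310. Share from r = 0.00161/0.0310 = 0.0520.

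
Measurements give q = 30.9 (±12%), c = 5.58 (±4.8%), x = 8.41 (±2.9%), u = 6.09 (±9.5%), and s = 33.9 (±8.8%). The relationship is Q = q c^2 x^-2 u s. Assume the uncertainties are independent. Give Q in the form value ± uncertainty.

Since Q is a product/quotient, work with relative uncertainties:
  (1·δq/q)² = (1×0.120)² = 0.0144;  (2·δc/c)² = (2×0.0480)² = 0.00922;  (-2·δx/x)² = (-2×0.0290)² = 0.00336;  (1·δu/u)² = (1×0.0950)² = 0.00903;  (1·δs/s)² = (1×0.0880)² = 0.00774
δQ/Q = √(0.0437) = 0.209
Q = 2810, so δQ = 0.209 × 2810 = 587.

2810 ± 587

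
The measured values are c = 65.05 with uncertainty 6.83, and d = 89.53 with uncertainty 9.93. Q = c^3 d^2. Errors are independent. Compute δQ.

Since Q is a product/quotient, work with relative uncertainties:
  (3·δc/c)² = (3×0.105)² = 0.0992;  (2·δd/d)² = (2×0.111)² = 0.0492
δQ/Q = √(0.148) = 0.385
Q = 2.206e+09, so δQ = 0.385 × 2.206e+09 = 8.5e+08.

8.5e+08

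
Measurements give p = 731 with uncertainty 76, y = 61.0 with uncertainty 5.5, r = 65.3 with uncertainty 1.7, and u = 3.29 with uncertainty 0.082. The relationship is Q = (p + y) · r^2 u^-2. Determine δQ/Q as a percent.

Let w = p + y = 792. δw = √(δp² + δy²) = √(5780 + 30.2) = 76.2, so δw/w = 0.0962.
Q is then a monomial in w, r, u:
δQ/Q = √((δw/w)² + (2·δr/r)² + (-2·δu/u)²) = √(0.00926 + 0.00271 + 0.00248) = 0.120

12.0%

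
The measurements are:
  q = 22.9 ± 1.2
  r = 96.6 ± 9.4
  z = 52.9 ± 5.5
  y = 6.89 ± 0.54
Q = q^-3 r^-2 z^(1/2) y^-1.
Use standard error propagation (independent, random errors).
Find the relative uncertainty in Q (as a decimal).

0.267

Relative error in a monomial: (δQ/Q)² = Σ (nᵢ · δxᵢ/xᵢ)².
  (-3·δq/q)² = (-3×0.0524)² = 0.0247;  (-2·δr/r)² = (-2×0.0973)² = 0.0379;  (½·δz/z)² = (0.5×0.104)² = 0.00270;  (-1·δy/y)² = (-1×0.0784)² = 0.00614
δQ/Q = √(0.0714) = 0.267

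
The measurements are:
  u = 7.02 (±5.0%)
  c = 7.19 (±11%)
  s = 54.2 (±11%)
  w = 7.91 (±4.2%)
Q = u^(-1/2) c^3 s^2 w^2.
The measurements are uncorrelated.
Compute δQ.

Each factor contributes (exponent × relative error)² to (δQ/Q)²:
  (−½·δu/u)² = (-0.5×0.0500)² = 0.000625;  (3·δc/c)² = (3×0.110)² = 0.109;  (2·δs/s)² = (2×0.110)² = 0.0484;  (2·δw/w)² = (2×0.0420)² = 0.00706
δQ/Q = √(0.165) = 0.406
Q = 2.58e+07, so δQ = 0.406 × 2.58e+07 = 1.05e+07.

1.05e+07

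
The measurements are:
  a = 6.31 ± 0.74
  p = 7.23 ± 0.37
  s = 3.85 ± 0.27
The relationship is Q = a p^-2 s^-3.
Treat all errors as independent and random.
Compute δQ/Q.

0.262

For a monomial Q ∝ a, p^-2, s^-3, fractional errors add in quadrature:
  (1·δa/a)² = (1×0.117)² = 0.0138;  (-2·δp/p)² = (-2×0.0512)² = 0.0105;  (-3·δs/s)² = (-3×0.0701)² = 0.0443
δQ/Q = √(0.0685) = 0.262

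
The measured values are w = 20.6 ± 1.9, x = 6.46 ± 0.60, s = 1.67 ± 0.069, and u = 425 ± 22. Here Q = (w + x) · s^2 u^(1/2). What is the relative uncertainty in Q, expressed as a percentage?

11.4%

Let h = w + x = 27.1. δh = √(δw² + δx²) = √(3.61 + 0.360) = 1.99, so δh/h = 0.0736.
Q is then a monomial in h, s, u:
δQ/Q = √((δh/h)² + (2·δs/s)² + (½·δu/u)²) = √(0.00542 + 0.00683 + 0.000670) = 0.114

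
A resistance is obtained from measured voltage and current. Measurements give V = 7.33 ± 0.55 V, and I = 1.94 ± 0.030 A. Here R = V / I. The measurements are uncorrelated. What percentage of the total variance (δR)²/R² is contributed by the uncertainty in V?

(δR/R)² = (1·δV/V)² + (-1·δI/I)²
  V term: (1×0.0750)² = 0.00563
  I term: (-1×0.0155)² = 0.000239
Total = 0.00587. Share from V = 0.00563/0.00587 = 0.959.

95.9%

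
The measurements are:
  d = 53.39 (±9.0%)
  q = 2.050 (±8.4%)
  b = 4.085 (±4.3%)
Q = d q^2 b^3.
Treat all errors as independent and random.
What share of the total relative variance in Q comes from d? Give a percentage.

(δQ/Q)² = (1·δd/d)² + (2·δq/q)² + (3·δb/b)²
  d term: (1×0.0900)² = 0.00810
  q term: (2×0.0840)² = 0.0282
  b term: (3×0.0430)² = 0.0166
Total = 0.0530. Share from d = 0.00810/0.0530 = 0.153.

15.3%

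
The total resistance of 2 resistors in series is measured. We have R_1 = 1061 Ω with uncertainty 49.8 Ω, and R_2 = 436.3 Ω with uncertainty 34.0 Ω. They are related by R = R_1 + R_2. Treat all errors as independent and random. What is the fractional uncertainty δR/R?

Sums and differences: (δR)² = Σ (cᵢ δxᵢ)².
  (δR_1)² = 2480;  (δR_2)² = 1160
δR = √(3640) = 60.3 Ω
R = 1497 Ω, so δR/R = 60.3/1497 = 0.0403.

0.0403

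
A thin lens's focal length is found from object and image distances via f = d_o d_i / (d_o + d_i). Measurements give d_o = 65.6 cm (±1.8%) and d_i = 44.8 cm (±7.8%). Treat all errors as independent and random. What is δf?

∂f/∂d_o = (d_i/(d_o+d_i))² = 0.165;  ∂f/∂d_i = (d_o/(d_o+d_i))² = 0.353
δf = √((∂f/∂d_o · δd_o)² + (∂f/∂d_i · δd_i)²) = √(0.0378 + 1.52) = 1.25 cm

1.25 cm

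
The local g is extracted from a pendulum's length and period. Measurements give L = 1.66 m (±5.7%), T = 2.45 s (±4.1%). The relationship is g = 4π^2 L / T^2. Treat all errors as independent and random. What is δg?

1.09 m/s^2

Since g is a product/quotient, work with relative uncertainties:
  (1·δL/L)² = (1×0.0570)² = 0.00325;  (-2·δT/T)² = (-2×0.0410)² = 0.00672
δg/g = √(0.00997) = 0.0999
g = 10.9 m/s^2, so δg = 0.0999 × 10.9 = 1.09 m/s^2.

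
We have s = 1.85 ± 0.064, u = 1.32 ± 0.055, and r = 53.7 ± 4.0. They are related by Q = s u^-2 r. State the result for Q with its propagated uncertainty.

57.0 ± 6.67

For a monomial Q ∝ s, u^-2, r, fractional errors add in quadrature:
  (1·δs/s)² = (1×0.0346)² = 0.00120;  (-2·δu/u)² = (-2×0.0417)² = 0.00694;  (1·δr/r)² = (1×0.0745)² = 0.00555
δQ/Q = √(0.0137) = 0.117
Q = 57.0, so δQ = 0.117 × 57.0 = 6.67.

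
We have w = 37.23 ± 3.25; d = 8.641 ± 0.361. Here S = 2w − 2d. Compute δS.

Absolute uncertainties add in quadrature for a linear combination:
  (2·δw)² = 42.2;  (2·δd)² = 0.521
δS = √(42.8) = 6.54

6.54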